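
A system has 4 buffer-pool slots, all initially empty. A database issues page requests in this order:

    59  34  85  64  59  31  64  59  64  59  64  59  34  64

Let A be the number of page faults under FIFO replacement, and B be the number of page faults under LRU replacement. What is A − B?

1

Under FIFO: F F F F . F . F . . . . F . → 7 faults.
Under LRU: F F F F . F . . . . . . F . → 6 faults.
A − B = 7 − 6 = 1.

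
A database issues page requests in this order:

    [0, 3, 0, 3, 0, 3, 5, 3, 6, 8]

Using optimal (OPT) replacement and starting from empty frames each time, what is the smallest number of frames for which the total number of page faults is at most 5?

f=1: 10 faults
f=2: 5 faults
f=3: 5 faults
f=4: 5 faults
f=5: 5 faults
Smallest f with faults ≤ 5 is 2.

2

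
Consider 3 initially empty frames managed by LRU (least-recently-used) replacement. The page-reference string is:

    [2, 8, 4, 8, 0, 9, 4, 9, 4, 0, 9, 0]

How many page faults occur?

6

2: fault, frames [2]
8: fault, frames [2, 8]
4: fault, frames [2, 8, 4]
8: hit
0: fault, evict 2, frames [4, 8, 0]
9: fault, evict 4, frames [8, 0, 9]
4: fault, evict 8, frames [0, 9, 4]
9: hit
4: hit
0: hit
9: hit
0: hit
Page faults: 6.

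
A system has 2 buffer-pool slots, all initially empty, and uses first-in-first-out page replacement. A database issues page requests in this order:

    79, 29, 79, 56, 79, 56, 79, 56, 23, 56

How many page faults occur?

79 -> miss, frames (79)
29 -> miss, frames (79 29)
79 -> hit
56 -> miss, evict 79, frames (29 56)
79 -> miss, evict 29, frames (56 79)
56 -> hit
79 -> hit
56 -> hit
23 -> miss, evict 56, frames (79 23)
56 -> miss, evict 79, frames (23 56)
Page faults: 6.

6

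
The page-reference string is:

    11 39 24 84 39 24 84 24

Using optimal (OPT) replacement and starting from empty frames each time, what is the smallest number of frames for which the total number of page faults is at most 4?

f=1: 8 faults
f=2: 5 faults
f=3: 4 faults
f=4: 4 faults
Smallest f with faults ≤ 4 is 3.

3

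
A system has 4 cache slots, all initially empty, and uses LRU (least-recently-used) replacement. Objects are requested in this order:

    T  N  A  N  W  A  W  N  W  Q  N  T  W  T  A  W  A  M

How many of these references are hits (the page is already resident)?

10

T: miss, frames {T}
N: miss, frames {T,N}
A: miss, frames {T,N,A}
N: hit
W: miss, frames {T,A,N,W}
A: hit
W: hit
N: hit
W: hit
Q: miss, evict T, frames {A,N,W,Q}
N: hit
T: miss, evict A, frames {W,Q,N,T}
W: hit
T: hit
A: miss, evict Q, frames {N,W,T,A}
W: hit
A: hit
M: miss, evict N, frames {T,W,A,M}
Hits: 10.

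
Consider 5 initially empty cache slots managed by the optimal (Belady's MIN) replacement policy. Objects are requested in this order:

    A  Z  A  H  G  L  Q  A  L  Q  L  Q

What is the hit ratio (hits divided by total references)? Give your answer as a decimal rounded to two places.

A → fault, frames (A)
Z → fault, frames (A Z)
A → hit
H → fault, frames (A Z H)
G → fault, frames (A Z H G)
L → fault, frames (A Z H G L)
Q → fault, evict G, frames (A Z H L Q)
A → hit
L → hit
Q → hit
L → hit
Q → hit
Hits: 6 of 12 references → 6/12 = 0.5000.

0.50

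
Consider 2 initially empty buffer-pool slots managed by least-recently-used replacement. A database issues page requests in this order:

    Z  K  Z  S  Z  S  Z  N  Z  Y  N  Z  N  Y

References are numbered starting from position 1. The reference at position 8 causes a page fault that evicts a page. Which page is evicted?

S

pos 1: Z: fault, frames [Z]
pos 2: K: fault, frames [Z, K]
pos 3: Z: hit
pos 4: S: fault, evict K, frames [Z, S]
pos 5: Z: hit
pos 6: S: hit
pos 7: Z: hit
pos 8: N: fault, evict S, frames [Z, N]
At position 8, page S is evicted.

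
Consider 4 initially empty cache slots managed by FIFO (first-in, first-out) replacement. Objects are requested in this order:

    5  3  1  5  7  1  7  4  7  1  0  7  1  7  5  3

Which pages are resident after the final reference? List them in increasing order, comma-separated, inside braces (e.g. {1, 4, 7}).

{0, 3, 4, 5}

5 -> miss, frames [5]
3 -> miss, frames [5, 3]
1 -> miss, frames [5, 3, 1]
5 -> hit
7 -> miss, frames [5, 3, 1, 7]
1 -> hit
7 -> hit
4 -> miss, evict 5, frames [3, 1, 7, 4]
7 -> hit
1 -> hit
0 -> miss, evict 3, frames [1, 7, 4, 0]
7 -> hit
1 -> hit
7 -> hit
5 -> miss, evict 1, frames [7, 4, 0, 5]
3 -> miss, evict 7, frames [4, 0, 5, 3]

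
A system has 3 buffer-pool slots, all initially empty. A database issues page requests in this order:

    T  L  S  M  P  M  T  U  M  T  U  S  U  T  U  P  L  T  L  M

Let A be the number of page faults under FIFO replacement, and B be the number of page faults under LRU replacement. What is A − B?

Under FIFO: F F F F F . F F F . . F . F F F F F . F → 15 faults.
Under LRU: F F F F F . F F . . . F . . . F F F . F → 12 faults.
A − B = 15 − 12 = 3.

3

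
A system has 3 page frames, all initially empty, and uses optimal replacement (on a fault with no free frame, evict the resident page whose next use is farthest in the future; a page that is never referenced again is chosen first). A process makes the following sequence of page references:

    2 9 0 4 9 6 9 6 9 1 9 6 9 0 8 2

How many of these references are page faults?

9

2 -> fault, frames [2]
9 -> fault, frames [2, 9]
0 -> fault, frames [2, 9, 0]
4 -> fault, evict 2, frames [9, 0, 4]
9 -> hit
6 -> fault, evict 4, frames [9, 0, 6]
9 -> hit
6 -> hit
9 -> hit
1 -> fault, evict 0, frames [9, 6, 1]
9 -> hit
6 -> hit
9 -> hit
0 -> fault, evict 1, frames [9, 6, 0]
8 -> fault, evict 0, frames [9, 6, 8]
2 -> fault, evict 8, frames [9, 6, 2]
Page faults: 9.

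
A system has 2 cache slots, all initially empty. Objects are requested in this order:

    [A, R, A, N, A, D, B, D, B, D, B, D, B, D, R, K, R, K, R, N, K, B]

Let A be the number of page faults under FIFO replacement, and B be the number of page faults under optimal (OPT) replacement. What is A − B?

1

Under FIFO: F F . F F F F . . . . . . . F F . . . F . F → 10 faults.
Under OPT: F F . F . F F . . . . . . . F F . . . F . F → 9 faults.
A − B = 10 − 9 = 1.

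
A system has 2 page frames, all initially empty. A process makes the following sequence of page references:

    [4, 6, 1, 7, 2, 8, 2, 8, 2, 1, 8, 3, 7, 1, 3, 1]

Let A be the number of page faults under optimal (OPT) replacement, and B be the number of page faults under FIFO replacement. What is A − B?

-1

Under OPT: F F F F F F . . . F . F F . F . → 10 faults.
Under FIFO: F F F F F F . . . F . F F F F . → 11 faults.
A − B = 10 − 11 = -1.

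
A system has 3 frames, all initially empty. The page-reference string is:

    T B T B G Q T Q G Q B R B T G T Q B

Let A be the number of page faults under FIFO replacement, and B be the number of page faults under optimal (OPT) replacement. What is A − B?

3

Under FIFO: F F . . F F F . . . F F . . F F F F → 11 faults.
Under OPT: F F . . F F . . . . F F . . F . F . → 8 faults.
A − B = 11 − 8 = 3.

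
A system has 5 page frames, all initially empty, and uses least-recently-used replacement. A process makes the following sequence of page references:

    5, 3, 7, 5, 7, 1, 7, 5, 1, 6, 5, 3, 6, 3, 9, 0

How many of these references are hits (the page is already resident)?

9

5 → fault, frames {5}
3 → fault, frames {5,3}
7 → fault, frames {5,3,7}
5 → hit
7 → hit
1 → fault, frames {3,5,7,1}
7 → hit
5 → hit
1 → hit
6 → fault, frames {3,7,5,1,6}
5 → hit
3 → hit
6 → hit
3 → hit
9 → fault, evict 7, frames {1,5,6,3,9}
0 → fault, evict 1, frames {5,6,3,9,0}
Hits: 9.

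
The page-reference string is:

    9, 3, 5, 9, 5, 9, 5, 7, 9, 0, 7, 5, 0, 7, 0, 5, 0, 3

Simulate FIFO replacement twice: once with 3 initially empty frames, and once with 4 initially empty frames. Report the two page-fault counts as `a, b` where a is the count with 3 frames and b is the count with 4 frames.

9, 5

3 frames: F F F . . . . F F F . F . F . . . F → 9 faults.
4 frames: F F F . . . . F . F . . . . . . . . → 5 faults.
5 < 9: adding a frame reduced faults, as is typical.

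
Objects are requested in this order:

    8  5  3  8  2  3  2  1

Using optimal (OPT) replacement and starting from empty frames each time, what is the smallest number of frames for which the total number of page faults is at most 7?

2

f=1: 8 faults
f=2: 5 faults
f=3: 5 faults
f=4: 5 faults
f=5: 5 faults
Smallest f with faults ≤ 7 is 2.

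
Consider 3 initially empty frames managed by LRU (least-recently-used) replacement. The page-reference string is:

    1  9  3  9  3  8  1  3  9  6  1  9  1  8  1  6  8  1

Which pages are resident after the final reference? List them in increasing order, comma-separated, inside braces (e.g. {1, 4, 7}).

1 -> fault, frames {1}
9 -> fault, frames {1,9}
3 -> fault, frames {1,9,3}
9 -> hit
3 -> hit
8 -> fault, evict 1, frames {9,3,8}
1 -> fault, evict 9, frames {3,8,1}
3 -> hit
9 -> fault, evict 8, frames {1,3,9}
6 -> fault, evict 1, frames {3,9,6}
1 -> fault, evict 3, frames {9,6,1}
9 -> hit
1 -> hit
8 -> fault, evict 6, frames {9,1,8}
1 -> hit
6 -> fault, evict 9, frames {8,1,6}
8 -> hit
1 -> hit

{1, 6, 8}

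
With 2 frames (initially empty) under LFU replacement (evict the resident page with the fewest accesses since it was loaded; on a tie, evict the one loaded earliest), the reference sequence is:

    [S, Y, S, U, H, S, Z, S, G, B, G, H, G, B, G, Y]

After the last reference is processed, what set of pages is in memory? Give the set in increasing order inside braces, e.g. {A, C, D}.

S → fault, frames (S)
Y → fault, frames (S Y)
S → hit
U → fault, evict Y, frames (S U)
H → fault, evict U, frames (S H)
S → hit
Z → fault, evict H, frames (S Z)
S → hit
G → fault, evict Z, frames (S G)
B → fault, evict G, frames (S B)
G → fault, evict B, frames (S G)
H → fault, evict G, frames (S H)
G → fault, evict H, frames (S G)
B → fault, evict G, frames (S B)
G → fault, evict B, frames (S G)
Y → fault, evict G, frames (S Y)

{S, Y}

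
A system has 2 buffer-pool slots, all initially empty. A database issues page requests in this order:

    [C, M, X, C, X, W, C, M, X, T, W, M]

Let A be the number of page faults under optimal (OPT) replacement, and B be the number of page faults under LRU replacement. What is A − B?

-3

Under OPT: F F F . . F . F F F . F → 8 faults.
Under LRU: F F F F . F F F F F F F → 11 faults.
A − B = 8 − 11 = -3.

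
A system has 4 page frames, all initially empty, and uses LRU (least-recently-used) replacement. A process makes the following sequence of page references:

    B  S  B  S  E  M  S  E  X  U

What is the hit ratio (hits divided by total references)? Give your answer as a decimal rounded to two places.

0.40

B → miss, frames {B}
S → miss, frames {B,S}
B → hit
S → hit
E → miss, frames {B,S,E}
M → miss, frames {B,S,E,M}
S → hit
E → hit
X → miss, evict B, frames {M,S,E,X}
U → miss, evict M, frames {S,E,X,U}
Hits: 4 of 10 references → 4/10 = 0.4000.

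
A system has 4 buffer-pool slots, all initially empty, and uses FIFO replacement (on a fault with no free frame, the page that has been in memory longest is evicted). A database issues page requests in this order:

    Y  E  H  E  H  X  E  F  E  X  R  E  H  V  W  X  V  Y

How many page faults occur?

Y: miss, frames {Y}
E: miss, frames {Y,E}
H: miss, frames {Y,E,H}
E: hit
H: hit
X: miss, frames {Y,E,H,X}
E: hit
F: miss, evict Y, frames {E,H,X,F}
E: hit
X: hit
R: miss, evict E, frames {H,X,F,R}
E: miss, evict H, frames {X,F,R,E}
H: miss, evict X, frames {F,R,E,H}
V: miss, evict F, frames {R,E,H,V}
W: miss, evict R, frames {E,H,V,W}
X: miss, evict E, frames {H,V,W,X}
V: hit
Y: miss, evict H, frames {V,W,X,Y}
Page faults: 12.

12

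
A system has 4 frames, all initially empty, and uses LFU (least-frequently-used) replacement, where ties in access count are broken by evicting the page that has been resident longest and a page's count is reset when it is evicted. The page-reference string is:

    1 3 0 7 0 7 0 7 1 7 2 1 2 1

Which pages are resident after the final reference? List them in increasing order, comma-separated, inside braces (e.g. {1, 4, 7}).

1 → fault, frames {1}
3 → fault, frames {1,3}
0 → fault, frames {1,3,0}
7 → fault, frames {1,3,0,7}
0 → hit
7 → hit
0 → hit
7 → hit
1 → hit
7 → hit
2 → fault, evict 3, frames {1,0,7,2}
1 → hit
2 → hit
1 → hit

{0, 1, 2, 7}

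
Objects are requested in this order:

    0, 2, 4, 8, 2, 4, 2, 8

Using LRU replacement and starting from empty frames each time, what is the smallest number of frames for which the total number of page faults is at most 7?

2

f=1: 8 faults
f=2: 7 faults
f=3: 4 faults
f=4: 4 faults
Smallest f with faults ≤ 7 is 2.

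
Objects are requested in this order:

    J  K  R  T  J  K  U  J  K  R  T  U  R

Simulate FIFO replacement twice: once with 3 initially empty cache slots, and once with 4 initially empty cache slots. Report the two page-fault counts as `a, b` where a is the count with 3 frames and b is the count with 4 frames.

9, 10

3 frames: F F F F F F F . . F F . . → 9 faults.
4 frames: F F F F . . F F F F F F . → 10 faults.
10 > 9: adding a frame increased faults — Belady's anomaly.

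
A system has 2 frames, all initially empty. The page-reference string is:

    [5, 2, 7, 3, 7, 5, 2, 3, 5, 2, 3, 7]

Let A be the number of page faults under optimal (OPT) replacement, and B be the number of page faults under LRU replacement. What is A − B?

Under OPT: F F F F . F F . F . F F → 9 faults.
Under LRU: F F F F . F F F F F F F → 11 faults.
A − B = 9 − 11 = -2.

-2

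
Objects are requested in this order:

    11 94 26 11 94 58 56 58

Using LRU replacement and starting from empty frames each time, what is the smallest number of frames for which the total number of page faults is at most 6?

3

f=1: 8 faults
f=2: 7 faults
f=3: 5 faults
f=4: 5 faults
f=5: 5 faults
Smallest f with faults ≤ 6 is 3.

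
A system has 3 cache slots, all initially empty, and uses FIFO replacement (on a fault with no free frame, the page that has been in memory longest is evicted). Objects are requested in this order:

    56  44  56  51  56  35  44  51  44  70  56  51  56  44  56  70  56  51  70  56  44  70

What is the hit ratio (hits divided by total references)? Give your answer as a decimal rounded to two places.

0.41

56 -> miss, frames (56)
44 -> miss, frames (56 44)
56 -> hit
51 -> miss, frames (56 44 51)
56 -> hit
35 -> miss, evict 56, frames (44 51 35)
44 -> hit
51 -> hit
44 -> hit
70 -> miss, evict 44, frames (51 35 70)
56 -> miss, evict 51, frames (35 70 56)
51 -> miss, evict 35, frames (70 56 51)
56 -> hit
44 -> miss, evict 70, frames (56 51 44)
56 -> hit
70 -> miss, evict 56, frames (51 44 70)
56 -> miss, evict 51, frames (44 70 56)
51 -> miss, evict 44, frames (70 56 51)
70 -> hit
56 -> hit
44 -> miss, evict 70, frames (56 51 44)
70 -> miss, evict 56, frames (51 44 70)
Hits: 9 of 22 references → 9/22 = 0.4091.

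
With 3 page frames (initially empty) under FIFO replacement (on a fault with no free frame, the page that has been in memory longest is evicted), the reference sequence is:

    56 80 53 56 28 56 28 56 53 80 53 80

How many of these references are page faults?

56 → miss, frames (56)
80 → miss, frames (56 80)
53 → miss, frames (56 80 53)
56 → hit
28 → miss, evict 56, frames (80 53 28)
56 → miss, evict 80, frames (53 28 56)
28 → hit
56 → hit
53 → hit
80 → miss, evict 53, frames (28 56 80)
53 → miss, evict 28, frames (56 80 53)
80 → hit
Page faults: 7.

7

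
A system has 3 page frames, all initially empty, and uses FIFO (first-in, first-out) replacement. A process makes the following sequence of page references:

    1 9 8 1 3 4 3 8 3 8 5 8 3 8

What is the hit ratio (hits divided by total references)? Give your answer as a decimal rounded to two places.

1 -> miss, frames (1)
9 -> miss, frames (1 9)
8 -> miss, frames (1 9 8)
1 -> hit
3 -> miss, evict 1, frames (9 8 3)
4 -> miss, evict 9, frames (8 3 4)
3 -> hit
8 -> hit
3 -> hit
8 -> hit
5 -> miss, evict 8, frames (3 4 5)
8 -> miss, evict 3, frames (4 5 8)
3 -> miss, evict 4, frames (5 8 3)
8 -> hit
Hits: 6 of 14 references → 6/14 = 0.4286.

0.43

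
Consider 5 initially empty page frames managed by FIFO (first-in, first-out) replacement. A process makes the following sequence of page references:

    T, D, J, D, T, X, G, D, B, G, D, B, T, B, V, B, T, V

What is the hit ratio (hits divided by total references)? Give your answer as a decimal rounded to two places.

0.56

T -> miss, frames {T}
D -> miss, frames {T,D}
J -> miss, frames {T,D,J}
D -> hit
T -> hit
X -> miss, frames {T,D,J,X}
G -> miss, frames {T,D,J,X,G}
D -> hit
B -> miss, evict T, frames {D,J,X,G,B}
G -> hit
D -> hit
B -> hit
T -> miss, evict D, frames {J,X,G,B,T}
B -> hit
V -> miss, evict J, frames {X,G,B,T,V}
B -> hit
T -> hit
V -> hit
Hits: 10 of 18 references → 10/18 = 0.5556.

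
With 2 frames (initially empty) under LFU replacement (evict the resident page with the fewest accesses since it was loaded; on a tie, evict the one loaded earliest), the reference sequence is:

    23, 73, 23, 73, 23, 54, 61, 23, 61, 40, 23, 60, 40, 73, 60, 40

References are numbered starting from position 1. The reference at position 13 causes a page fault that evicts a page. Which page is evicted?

pos 1: 23 -> fault, frames {23}
pos 2: 73 -> fault, frames {23,73}
pos 3: 23 -> hit
pos 4: 73 -> hit
pos 5: 23 -> hit
pos 6: 54 -> fault, evict 73, frames {23,54}
pos 7: 61 -> fault, evict 54, frames {23,61}
pos 8: 23 -> hit
pos 9: 61 -> hit
pos 10: 40 -> fault, evict 61, frames {23,40}
pos 11: 23 -> hit
pos 12: 60 -> fault, evict 40, frames {23,60}
pos 13: 40 -> fault, evict 60, frames {23,40}
At position 13, page 60 is evicted.

60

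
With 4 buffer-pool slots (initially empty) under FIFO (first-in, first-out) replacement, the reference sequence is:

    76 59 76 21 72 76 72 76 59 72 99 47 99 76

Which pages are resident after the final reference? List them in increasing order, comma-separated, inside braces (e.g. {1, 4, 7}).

76 → miss, frames [76]
59 → miss, frames [76, 59]
76 → hit
21 → miss, frames [76, 59, 21]
72 → miss, frames [76, 59, 21, 72]
76 → hit
72 → hit
76 → hit
59 → hit
72 → hit
99 → miss, evict 76, frames [59, 21, 72, 99]
47 → miss, evict 59, frames [21, 72, 99, 47]
99 → hit
76 → miss, evict 21, frames [72, 99, 47, 76]

{47, 72, 76, 99}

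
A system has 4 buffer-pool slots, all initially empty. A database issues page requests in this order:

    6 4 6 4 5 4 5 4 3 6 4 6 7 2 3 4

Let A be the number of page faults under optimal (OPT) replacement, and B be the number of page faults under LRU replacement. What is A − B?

Under OPT: F F . . F . . . F . . . F F . . → 6 faults.
Under LRU: F F . . F . . . F . . . F F F F → 8 faults.
A − B = 6 − 8 = -2.

-2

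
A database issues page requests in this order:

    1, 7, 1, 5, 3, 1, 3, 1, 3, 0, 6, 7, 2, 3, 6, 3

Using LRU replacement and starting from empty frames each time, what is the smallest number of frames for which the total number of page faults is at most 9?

4

f=1: 16 faults
f=2: 11 faults
f=3: 10 faults
f=4: 9 faults
f=5: 8 faults
f=6: 7 faults
f=7: 7 faults
Smallest f with faults ≤ 9 is 4.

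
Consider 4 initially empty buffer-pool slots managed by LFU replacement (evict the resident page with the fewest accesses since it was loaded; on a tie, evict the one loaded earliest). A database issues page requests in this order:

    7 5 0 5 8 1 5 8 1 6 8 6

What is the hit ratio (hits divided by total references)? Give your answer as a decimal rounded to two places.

7: fault, frames {7}
5: fault, frames {7,5}
0: fault, frames {7,5,0}
5: hit
8: fault, frames {7,5,0,8}
1: fault, evict 7, frames {5,0,8,1}
5: hit
8: hit
1: hit
6: fault, evict 0, frames {5,8,1,6}
8: hit
6: hit
Hits: 6 of 12 references → 6/12 = 0.5000.

0.50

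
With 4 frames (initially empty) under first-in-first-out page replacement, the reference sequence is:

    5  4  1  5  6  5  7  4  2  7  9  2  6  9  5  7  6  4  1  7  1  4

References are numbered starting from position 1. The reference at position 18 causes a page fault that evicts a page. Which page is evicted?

pos 1: 5 -> fault, frames {5}
pos 2: 4 -> fault, frames {5,4}
pos 3: 1 -> fault, frames {5,4,1}
pos 4: 5 -> hit
pos 5: 6 -> fault, frames {5,4,1,6}
pos 6: 5 -> hit
pos 7: 7 -> fault, evict 5, frames {4,1,6,7}
pos 8: 4 -> hit
pos 9: 2 -> fault, evict 4, frames {1,6,7,2}
pos 10: 7 -> hit
pos 11: 9 -> fault, evict 1, frames {6,7,2,9}
pos 12: 2 -> hit
pos 13: 6 -> hit
pos 14: 9 -> hit
pos 15: 5 -> fault, evict 6, frames {7,2,9,5}
pos 16: 7 -> hit
pos 17: 6 -> fault, evict 7, frames {2,9,5,6}
pos 18: 4 -> fault, evict 2, frames {9,5,6,4}
At position 18, page 2 is evicted.

2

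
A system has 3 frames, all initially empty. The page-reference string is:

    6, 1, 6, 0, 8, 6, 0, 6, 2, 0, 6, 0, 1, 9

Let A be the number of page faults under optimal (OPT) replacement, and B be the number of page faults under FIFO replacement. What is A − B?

Under OPT: F F . F F . . . F . . . F F → 7 faults.
Under FIFO: F F . F F F . . F F . . F F → 9 faults.
A − B = 7 − 9 = -2.

-2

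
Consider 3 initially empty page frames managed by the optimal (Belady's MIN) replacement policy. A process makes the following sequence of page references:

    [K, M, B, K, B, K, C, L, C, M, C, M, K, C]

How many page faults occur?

K → fault, frames [K]
M → fault, frames [K, M]
B → fault, frames [K, M, B]
K → hit
B → hit
K → hit
C → fault, evict B, frames [K, M, C]
L → fault, evict K, frames [M, C, L]
C → hit
M → hit
C → hit
M → hit
K → fault, evict L, frames [M, C, K]
C → hit
Page faults: 6.

6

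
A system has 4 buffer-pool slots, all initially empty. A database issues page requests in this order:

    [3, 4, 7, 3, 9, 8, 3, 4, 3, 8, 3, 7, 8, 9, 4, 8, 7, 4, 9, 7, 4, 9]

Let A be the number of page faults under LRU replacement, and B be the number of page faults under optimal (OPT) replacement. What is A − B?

3

Under LRU: F F F . F F . F . . . F . F F . . . . . . . → 9 faults.
Under OPT: F F F . F F . . . . . . . F . . . . . . . . → 6 faults.
A − B = 9 − 6 = 3.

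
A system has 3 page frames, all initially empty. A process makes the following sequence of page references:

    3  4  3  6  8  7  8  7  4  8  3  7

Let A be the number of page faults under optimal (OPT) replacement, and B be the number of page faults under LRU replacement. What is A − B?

Under OPT: F F . F F F . . . . F . → 6 faults.
Under LRU: F F . F F F . . F . F F → 8 faults.
A − B = 6 − 8 = -2.

-2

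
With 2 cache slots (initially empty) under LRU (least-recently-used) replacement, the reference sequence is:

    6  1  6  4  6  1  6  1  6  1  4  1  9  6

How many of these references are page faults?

7

6 → fault, frames {6}
1 → fault, frames {6,1}
6 → hit
4 → fault, evict 1, frames {6,4}
6 → hit
1 → fault, evict 4, frames {6,1}
6 → hit
1 → hit
6 → hit
1 → hit
4 → fault, evict 6, frames {1,4}
1 → hit
9 → fault, evict 4, frames {1,9}
6 → fault, evict 1, frames {9,6}
Page faults: 7.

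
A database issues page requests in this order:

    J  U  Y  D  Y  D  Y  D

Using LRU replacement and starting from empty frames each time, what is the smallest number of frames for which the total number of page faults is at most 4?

f=1: 8 faults
f=2: 4 faults
f=3: 4 faults
f=4: 4 faults
Smallest f with faults ≤ 4 is 2.

2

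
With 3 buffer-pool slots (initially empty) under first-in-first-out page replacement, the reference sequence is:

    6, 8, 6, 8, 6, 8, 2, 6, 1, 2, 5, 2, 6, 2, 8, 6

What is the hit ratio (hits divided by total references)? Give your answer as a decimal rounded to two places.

0.50

6: miss, frames {6}
8: miss, frames {6,8}
6: hit
8: hit
6: hit
8: hit
2: miss, frames {6,8,2}
6: hit
1: miss, evict 6, frames {8,2,1}
2: hit
5: miss, evict 8, frames {2,1,5}
2: hit
6: miss, evict 2, frames {1,5,6}
2: miss, evict 1, frames {5,6,2}
8: miss, evict 5, frames {6,2,8}
6: hit
Hits: 8 of 16 references → 8/16 = 0.5000.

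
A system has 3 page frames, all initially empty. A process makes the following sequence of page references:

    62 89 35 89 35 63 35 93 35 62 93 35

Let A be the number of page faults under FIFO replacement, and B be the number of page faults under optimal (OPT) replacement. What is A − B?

Under FIFO: F F F . . F . F . F . F → 7 faults.
Under OPT: F F F . . F . F . . . . → 5 faults.
A − B = 7 − 5 = 2.

2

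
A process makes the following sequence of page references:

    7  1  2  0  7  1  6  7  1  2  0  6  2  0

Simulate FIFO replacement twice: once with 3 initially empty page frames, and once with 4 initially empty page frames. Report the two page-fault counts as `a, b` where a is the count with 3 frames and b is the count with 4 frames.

3 frames: F F F F F F F . . F F . . . → 9 faults.
4 frames: F F F F . . F F F F F F . . → 10 faults.
10 > 9: adding a frame increased faults — Belady's anomaly.

9, 10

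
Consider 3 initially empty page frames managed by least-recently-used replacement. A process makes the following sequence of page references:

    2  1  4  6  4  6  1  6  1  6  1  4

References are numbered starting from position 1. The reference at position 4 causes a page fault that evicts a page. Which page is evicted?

2

pos 1: 2 -> fault, frames (2)
pos 2: 1 -> fault, frames (2 1)
pos 3: 4 -> fault, frames (2 1 4)
pos 4: 6 -> fault, evict 2, frames (1 4 6)
At position 4, page 2 is evicted.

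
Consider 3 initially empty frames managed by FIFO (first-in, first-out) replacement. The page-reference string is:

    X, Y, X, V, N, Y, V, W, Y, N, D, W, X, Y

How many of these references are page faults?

8

X → fault, frames [X]
Y → fault, frames [X, Y]
X → hit
V → fault, frames [X, Y, V]
N → fault, evict X, frames [Y, V, N]
Y → hit
V → hit
W → fault, evict Y, frames [V, N, W]
Y → fault, evict V, frames [N, W, Y]
N → hit
D → fault, evict N, frames [W, Y, D]
W → hit
X → fault, evict W, frames [Y, D, X]
Y → hit
Page faults: 8.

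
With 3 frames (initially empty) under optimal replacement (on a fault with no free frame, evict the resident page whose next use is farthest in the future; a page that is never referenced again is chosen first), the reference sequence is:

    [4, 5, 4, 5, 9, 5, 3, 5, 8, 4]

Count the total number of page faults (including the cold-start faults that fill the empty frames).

4 -> fault, frames (4)
5 -> fault, frames (4 5)
4 -> hit
5 -> hit
9 -> fault, frames (4 5 9)
5 -> hit
3 -> fault, evict 9, frames (4 5 3)
5 -> hit
8 -> fault, evict 3, frames (4 5 8)
4 -> hit
Page faults: 5.

5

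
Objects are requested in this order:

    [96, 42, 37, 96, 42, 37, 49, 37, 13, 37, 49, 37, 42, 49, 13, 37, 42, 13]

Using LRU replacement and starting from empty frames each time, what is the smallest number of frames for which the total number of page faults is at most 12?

3

f=1: 18 faults
f=2: 15 faults
f=3: 9 faults
f=4: 5 faults
f=5: 5 faults
Smallest f with faults ≤ 12 is 3.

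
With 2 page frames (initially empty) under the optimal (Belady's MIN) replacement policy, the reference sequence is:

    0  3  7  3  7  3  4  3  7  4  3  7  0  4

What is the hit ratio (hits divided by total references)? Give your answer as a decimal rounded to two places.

0 -> fault, frames (0)
3 -> fault, frames (0 3)
7 -> fault, evict 0, frames (3 7)
3 -> hit
7 -> hit
3 -> hit
4 -> fault, evict 7, frames (3 4)
3 -> hit
7 -> fault, evict 3, frames (4 7)
4 -> hit
3 -> fault, evict 4, frames (7 3)
7 -> hit
0 -> fault, evict 3, frames (7 0)
4 -> fault, evict 0, frames (7 4)
Hits: 6 of 14 references → 6/14 = 0.4286.

0.43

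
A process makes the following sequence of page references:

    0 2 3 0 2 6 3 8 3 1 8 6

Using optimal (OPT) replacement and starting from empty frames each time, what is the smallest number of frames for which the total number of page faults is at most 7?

3

f=1: 12 faults
f=2: 8 faults
f=3: 6 faults
f=4: 6 faults
f=5: 6 faults
f=6: 6 faults
Smallest f with faults ≤ 7 is 3.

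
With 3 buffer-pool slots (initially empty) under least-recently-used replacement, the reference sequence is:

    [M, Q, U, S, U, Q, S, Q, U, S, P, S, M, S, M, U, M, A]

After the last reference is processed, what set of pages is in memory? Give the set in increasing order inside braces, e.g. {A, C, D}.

{A, M, U}

M -> fault, frames (M)
Q -> fault, frames (M Q)
U -> fault, frames (M Q U)
S -> fault, evict M, frames (Q U S)
U -> hit
Q -> hit
S -> hit
Q -> hit
U -> hit
S -> hit
P -> fault, evict Q, frames (U S P)
S -> hit
M -> fault, evict U, frames (P S M)
S -> hit
M -> hit
U -> fault, evict P, frames (S M U)
M -> hit
A -> fault, evict S, frames (U M A)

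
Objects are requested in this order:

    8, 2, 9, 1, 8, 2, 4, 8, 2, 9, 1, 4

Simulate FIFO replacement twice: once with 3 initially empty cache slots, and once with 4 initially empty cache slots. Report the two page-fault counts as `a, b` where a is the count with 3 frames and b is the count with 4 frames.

3 frames: F F F F F F F . . F F . → 9 faults.
4 frames: F F F F . . F F F F F F → 10 faults.
10 > 9: adding a frame increased faults — Belady's anomaly.

9, 10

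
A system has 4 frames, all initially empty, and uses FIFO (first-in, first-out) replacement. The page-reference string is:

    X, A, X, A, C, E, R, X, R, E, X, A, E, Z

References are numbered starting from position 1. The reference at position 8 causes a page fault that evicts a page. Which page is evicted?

A

pos 1: X → fault, frames [X]
pos 2: A → fault, frames [X, A]
pos 3: X → hit
pos 4: A → hit
pos 5: C → fault, frames [X, A, C]
pos 6: E → fault, frames [X, A, C, E]
pos 7: R → fault, evict X, frames [A, C, E, R]
pos 8: X → fault, evict A, frames [C, E, R, X]
At position 8, page A is evicted.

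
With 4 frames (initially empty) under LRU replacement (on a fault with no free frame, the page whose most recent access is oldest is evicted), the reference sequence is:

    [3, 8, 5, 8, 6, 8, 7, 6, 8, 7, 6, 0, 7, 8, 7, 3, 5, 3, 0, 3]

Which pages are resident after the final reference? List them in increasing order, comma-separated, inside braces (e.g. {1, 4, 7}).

3 -> miss, frames (3)
8 -> miss, frames (3 8)
5 -> miss, frames (3 8 5)
8 -> hit
6 -> miss, frames (3 5 8 6)
8 -> hit
7 -> miss, evict 3, frames (5 6 8 7)
6 -> hit
8 -> hit
7 -> hit
6 -> hit
0 -> miss, evict 5, frames (8 7 6 0)
7 -> hit
8 -> hit
7 -> hit
3 -> miss, evict 6, frames (0 8 7 3)
5 -> miss, evict 0, frames (8 7 3 5)
3 -> hit
0 -> miss, evict 8, frames (7 5 3 0)
3 -> hit

{0, 3, 5, 7}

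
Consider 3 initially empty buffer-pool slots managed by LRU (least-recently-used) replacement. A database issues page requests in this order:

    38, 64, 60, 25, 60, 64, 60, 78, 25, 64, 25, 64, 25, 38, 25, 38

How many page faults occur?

8

38 → miss, frames (38)
64 → miss, frames (38 64)
60 → miss, frames (38 64 60)
25 → miss, evict 38, frames (64 60 25)
60 → hit
64 → hit
60 → hit
78 → miss, evict 25, frames (64 60 78)
25 → miss, evict 64, frames (60 78 25)
64 → miss, evict 60, frames (78 25 64)
25 → hit
64 → hit
25 → hit
38 → miss, evict 78, frames (64 25 38)
25 → hit
38 → hit
Page faults: 8.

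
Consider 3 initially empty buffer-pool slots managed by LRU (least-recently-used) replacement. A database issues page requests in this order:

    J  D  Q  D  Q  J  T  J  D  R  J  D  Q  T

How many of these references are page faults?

8

J → fault, frames {J}
D → fault, frames {J,D}
Q → fault, frames {J,D,Q}
D → hit
Q → hit
J → hit
T → fault, evict D, frames {Q,J,T}
J → hit
D → fault, evict Q, frames {T,J,D}
R → fault, evict T, frames {J,D,R}
J → hit
D → hit
Q → fault, evict R, frames {J,D,Q}
T → fault, evict J, frames {D,Q,T}
Page faults: 8.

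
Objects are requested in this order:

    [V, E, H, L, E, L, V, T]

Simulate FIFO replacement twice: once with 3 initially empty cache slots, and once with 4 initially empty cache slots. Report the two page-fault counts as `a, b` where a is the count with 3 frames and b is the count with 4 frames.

3 frames: F F F F . . F F → 6 faults.
4 frames: F F F F . . . F → 5 faults.
5 < 6: adding a frame reduced faults, as is typical.

6, 5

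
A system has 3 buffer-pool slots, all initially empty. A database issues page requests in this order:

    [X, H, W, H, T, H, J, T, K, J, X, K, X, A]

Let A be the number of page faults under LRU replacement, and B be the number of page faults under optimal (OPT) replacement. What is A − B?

Under LRU: F F F . F . F . F . F . . F → 8 faults.
Under OPT: F F F . F . F . F . . . . F → 7 faults.
A − B = 8 − 7 = 1.

1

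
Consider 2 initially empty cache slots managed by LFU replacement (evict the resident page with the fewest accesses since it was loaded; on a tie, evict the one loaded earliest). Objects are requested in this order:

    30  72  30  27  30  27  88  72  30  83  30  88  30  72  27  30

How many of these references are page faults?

9

30: fault, frames [30]
72: fault, frames [30, 72]
30: hit
27: fault, evict 72, frames [30, 27]
30: hit
27: hit
88: fault, evict 27, frames [30, 88]
72: fault, evict 88, frames [30, 72]
30: hit
83: fault, evict 72, frames [30, 83]
30: hit
88: fault, evict 83, frames [30, 88]
30: hit
72: fault, evict 88, frames [30, 72]
27: fault, evict 72, frames [30, 27]
30: hit
Page faults: 9.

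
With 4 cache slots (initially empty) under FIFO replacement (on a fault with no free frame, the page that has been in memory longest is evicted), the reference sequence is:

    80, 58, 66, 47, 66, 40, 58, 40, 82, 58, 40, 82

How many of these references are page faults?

80 → fault, frames {80}
58 → fault, frames {80,58}
66 → fault, frames {80,58,66}
47 → fault, frames {80,58,66,47}
66 → hit
40 → fault, evict 80, frames {58,66,47,40}
58 → hit
40 → hit
82 → fault, evict 58, frames {66,47,40,82}
58 → fault, evict 66, frames {47,40,82,58}
40 → hit
82 → hit
Page faults: 7.

7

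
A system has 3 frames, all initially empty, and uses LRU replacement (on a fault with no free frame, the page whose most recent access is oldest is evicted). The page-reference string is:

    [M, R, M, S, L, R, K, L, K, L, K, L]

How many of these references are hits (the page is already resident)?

M: miss, frames {M}
R: miss, frames {M,R}
M: hit
S: miss, frames {R,M,S}
L: miss, evict R, frames {M,S,L}
R: miss, evict M, frames {S,L,R}
K: miss, evict S, frames {L,R,K}
L: hit
K: hit
L: hit
K: hit
L: hit
Hits: 6.

6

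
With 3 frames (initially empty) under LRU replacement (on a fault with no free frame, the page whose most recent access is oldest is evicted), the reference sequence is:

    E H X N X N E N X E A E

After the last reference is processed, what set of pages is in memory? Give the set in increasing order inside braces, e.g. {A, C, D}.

{A, E, X}

E: fault, frames (E)
H: fault, frames (E H)
X: fault, frames (E H X)
N: fault, evict E, frames (H X N)
X: hit
N: hit
E: fault, evict H, frames (X N E)
N: hit
X: hit
E: hit
A: fault, evict N, frames (X E A)
E: hit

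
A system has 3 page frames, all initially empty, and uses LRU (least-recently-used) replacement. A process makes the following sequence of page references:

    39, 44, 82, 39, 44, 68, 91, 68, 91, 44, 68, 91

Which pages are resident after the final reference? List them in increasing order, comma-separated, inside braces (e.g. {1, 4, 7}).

{44, 68, 91}

39 → fault, frames (39)
44 → fault, frames (39 44)
82 → fault, frames (39 44 82)
39 → hit
44 → hit
68 → fault, evict 82, frames (39 44 68)
91 → fault, evict 39, frames (44 68 91)
68 → hit
91 → hit
44 → hit
68 → hit
91 → hit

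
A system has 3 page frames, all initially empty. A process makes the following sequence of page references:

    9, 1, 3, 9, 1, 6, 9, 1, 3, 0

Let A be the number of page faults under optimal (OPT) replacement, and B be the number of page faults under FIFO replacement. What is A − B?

-2

Under OPT: F F F . . F . . F F → 6 faults.
Under FIFO: F F F . . F F F F F → 8 faults.
A − B = 6 − 8 = -2.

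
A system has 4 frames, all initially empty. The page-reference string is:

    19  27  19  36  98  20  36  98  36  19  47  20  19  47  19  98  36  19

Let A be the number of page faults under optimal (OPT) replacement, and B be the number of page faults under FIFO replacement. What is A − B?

Under OPT: F F . F F F . . . . F . . . . . F . → 7 faults.
Under FIFO: F F . F F F . . . F F . . . . . F . → 8 faults.
A − B = 7 − 8 = -1.

-1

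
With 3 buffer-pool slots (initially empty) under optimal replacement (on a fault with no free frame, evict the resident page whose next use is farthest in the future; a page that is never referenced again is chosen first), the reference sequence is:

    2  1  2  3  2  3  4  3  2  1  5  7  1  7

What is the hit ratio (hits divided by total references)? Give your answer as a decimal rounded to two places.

2: miss, frames (2)
1: miss, frames (2 1)
2: hit
3: miss, frames (2 1 3)
2: hit
3: hit
4: miss, evict 1, frames (2 3 4)
3: hit
2: hit
1: miss, evict 4, frames (2 3 1)
5: miss, evict 3, frames (2 1 5)
7: miss, evict 5, frames (2 1 7)
1: hit
7: hit
Hits: 7 of 14 references → 7/14 = 0.5000.

0.50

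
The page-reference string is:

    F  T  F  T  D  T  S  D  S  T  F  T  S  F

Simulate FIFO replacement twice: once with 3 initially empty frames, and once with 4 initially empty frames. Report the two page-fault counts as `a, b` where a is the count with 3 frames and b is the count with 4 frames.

3 frames: F F . . F . F . . . F F . . → 6 faults.
4 frames: F F . . F . F . . . . . . . → 4 faults.
4 < 6: adding a frame reduced faults, as is typical.

6, 4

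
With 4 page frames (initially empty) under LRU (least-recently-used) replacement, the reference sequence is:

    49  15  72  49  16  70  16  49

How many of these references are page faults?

49 -> fault, frames (49)
15 -> fault, frames (49 15)
72 -> fault, frames (49 15 72)
49 -> hit
16 -> fault, frames (15 72 49 16)
70 -> fault, evict 15, frames (72 49 16 70)
16 -> hit
49 -> hit
Page faults: 5.

5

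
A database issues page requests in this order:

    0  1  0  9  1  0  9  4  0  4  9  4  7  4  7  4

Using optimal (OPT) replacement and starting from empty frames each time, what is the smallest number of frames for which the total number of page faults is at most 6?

3

f=1: 16 faults
f=2: 7 faults
f=3: 5 faults
f=4: 5 faults
f=5: 5 faults
Smallest f with faults ≤ 6 is 3.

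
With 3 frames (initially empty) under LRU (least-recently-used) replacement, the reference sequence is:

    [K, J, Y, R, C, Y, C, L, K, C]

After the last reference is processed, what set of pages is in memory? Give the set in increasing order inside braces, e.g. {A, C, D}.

{C, K, L}

K: fault, frames [K]
J: fault, frames [K, J]
Y: fault, frames [K, J, Y]
R: fault, evict K, frames [J, Y, R]
C: fault, evict J, frames [Y, R, C]
Y: hit
C: hit
L: fault, evict R, frames [Y, C, L]
K: fault, evict Y, frames [C, L, K]
C: hit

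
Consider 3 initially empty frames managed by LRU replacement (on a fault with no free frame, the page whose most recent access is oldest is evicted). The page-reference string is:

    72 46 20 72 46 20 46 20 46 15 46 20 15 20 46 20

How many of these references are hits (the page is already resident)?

72 -> miss, frames [72]
46 -> miss, frames [72, 46]
20 -> miss, frames [72, 46, 20]
72 -> hit
46 -> hit
20 -> hit
46 -> hit
20 -> hit
46 -> hit
15 -> miss, evict 72, frames [20, 46, 15]
46 -> hit
20 -> hit
15 -> hit
20 -> hit
46 -> hit
20 -> hit
Hits: 12.

12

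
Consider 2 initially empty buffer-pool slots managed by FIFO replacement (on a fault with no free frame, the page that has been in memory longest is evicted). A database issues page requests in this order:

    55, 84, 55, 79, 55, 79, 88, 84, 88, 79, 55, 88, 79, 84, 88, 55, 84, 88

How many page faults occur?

15

55 → miss, frames (55)
84 → miss, frames (55 84)
55 → hit
79 → miss, evict 55, frames (84 79)
55 → miss, evict 84, frames (79 55)
79 → hit
88 → miss, evict 79, frames (55 88)
84 → miss, evict 55, frames (88 84)
88 → hit
79 → miss, evict 88, frames (84 79)
55 → miss, evict 84, frames (79 55)
88 → miss, evict 79, frames (55 88)
79 → miss, evict 55, frames (88 79)
84 → miss, evict 88, frames (79 84)
88 → miss, evict 79, frames (84 88)
55 → miss, evict 84, frames (88 55)
84 → miss, evict 88, frames (55 84)
88 → miss, evict 55, frames (84 88)
Page faults: 15.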